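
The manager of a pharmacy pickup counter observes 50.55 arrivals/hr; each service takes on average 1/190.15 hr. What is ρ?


ρ = λ/μ = 50.55/190.15 = 0.2658

Final: 0.2658


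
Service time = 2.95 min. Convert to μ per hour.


μ = 1/(service time) in consistent units.
1 hour = 60 min, so μ = 60/2.95 = 20.3390 per hour

Final: 20.3390 /hr


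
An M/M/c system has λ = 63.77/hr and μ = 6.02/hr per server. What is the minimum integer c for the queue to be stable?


Stability requires cμ > λ ⇔ c > λ/μ.
λ/μ = 63.77/6.02 = 10.5930
Minimum integer c = ⌊10.5930⌋ + 1 = 11
Check: 11·6.02 = 66.22 > 63.77, while 10·6.02 = 60.20 ≤ 63.77

Final: 11 servers


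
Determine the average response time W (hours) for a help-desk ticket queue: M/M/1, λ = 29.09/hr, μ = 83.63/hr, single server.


W = 1/(μ−λ) = 1/(83.63 − 29.09) = 1/54.54 = 0.01834 hr

Final: 0.01834 hr


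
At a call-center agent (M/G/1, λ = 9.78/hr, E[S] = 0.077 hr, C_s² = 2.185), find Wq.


ρ = λ·E[S] = 9.78·0.077 = 0.7531
E[S²] = E[S]²(1+C_s²) = 0.077²·(1+2.185) = 0.018884
Wq = λ·E[S²]/(2(1−ρ)) = 9.78·0.018884/(2·0.2469) = 0.37395 hr

Final: 0.37395 hr


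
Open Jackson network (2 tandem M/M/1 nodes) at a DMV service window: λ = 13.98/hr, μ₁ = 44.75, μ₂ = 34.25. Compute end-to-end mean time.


Each node sees arrival rate λ = 13.98/hr (tandem ⇒ throughput preserved).
W₁ = 1/(μ₁−λ) = 1/(44.75−13.98) = 0.03250 hr
W₂ = 1/(μ₂−λ) = 1/(34.25−13.98) = 0.04933 hr
W_total = W₁ + W₂ = 0.03250 + 0.04933 = 0.08183 hr

Final: 0.08183 hr


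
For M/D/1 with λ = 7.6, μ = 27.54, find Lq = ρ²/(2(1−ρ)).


ρ = 7.6/27.54 = 0.2760
M/D/1: Lq = ρ²/(2(1−ρ)) = 0.07616/(2·0.7240) = 0.05259

Final: 0.05259


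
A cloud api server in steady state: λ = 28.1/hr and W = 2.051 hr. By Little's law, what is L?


L = λW = 28.1·2.051 = 57.6331

Final: 57.6331


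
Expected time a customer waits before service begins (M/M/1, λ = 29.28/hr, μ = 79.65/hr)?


ρ = 29.28/79.65 = 0.3676
Wq = ρ/(μ−λ) = 0.3676/(79.65 − 29.28) = 0.3676/50.37 = 0.007298 hr

Final: 0.007298 hr


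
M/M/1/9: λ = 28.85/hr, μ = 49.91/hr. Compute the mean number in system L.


ρ = 28.85/49.91 = 0.5780
L = ρ[1 − (K+1)ρ^K + Kρ^(K+1)] / [(1−ρ)(1−ρ^(K+1))]
Numerator: 0.5780·(1 − 10·0.007205 + 9·0.004165) = 0.558060
Denominator: (0.4220)·(0.995835) = 0.420202
L = 0.558060/0.420202 = 1.3281

Final: 1.3281


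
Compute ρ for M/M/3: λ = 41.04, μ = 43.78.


ρ = λ/(cμ) = 41.04/(3·43.78) = 41.04/131.34 = 0.3125

Final: 0.3125


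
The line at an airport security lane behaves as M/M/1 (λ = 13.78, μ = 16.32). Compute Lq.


ρ = 13.78/16.32 = 0.8444
Lq = ρ²/(1−ρ) = 0.7129/0.1556 = 4.5808

Final: 4.5808


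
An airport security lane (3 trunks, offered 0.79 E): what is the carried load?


B(3,0.79) = 0.037621 (Erlang-B)
Carried load = a(1 − B) = 0.79·(1 − 0.037621) = 0.79·0.962379 = 0.7603 E

Final: 0.7603 Erlangs


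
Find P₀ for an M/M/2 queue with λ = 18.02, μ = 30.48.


a = λ/μ = 18.02/30.48 = 0.5912; ρ = a/c = 0.2956
Σ_{k=0}^{1} a^k/k! (terms k=0..1) = 1.00000 + 0.59121 = 1.59121
Tail: a^2/(2!(1−ρ)) = 0.34953/(2·0.7044) = 0.24810
P₀ = 1/(1.59121 + 0.24810) = 1/1.83931 = 0.543682

Final: 0.543682


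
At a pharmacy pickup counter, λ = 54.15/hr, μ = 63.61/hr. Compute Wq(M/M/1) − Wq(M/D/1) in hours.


ρ = 54.15/63.61 = 0.8513
Wq(M/M/1) = ρ/(μ−λ) = 0.8513/9.46 = 0.08999 hr
Wq(M/D/1) = ρ/(2(μ−λ)) = 0.04499 hr
Savings = 0.08999 − 0.04499 = 0.04499 hr

Final: 0.04499 hr


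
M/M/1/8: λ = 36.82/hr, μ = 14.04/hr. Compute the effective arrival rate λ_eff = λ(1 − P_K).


ρ = 2.6225; P_K = (1−ρ)ρ^8/(1−ρ^9) = 0.618791
λ_eff = λ(1 − P_K) = 36.82·(1 − 0.618791) = 36.82·0.381209 = 14.0361 /hr

Final: 14.0361 /hr


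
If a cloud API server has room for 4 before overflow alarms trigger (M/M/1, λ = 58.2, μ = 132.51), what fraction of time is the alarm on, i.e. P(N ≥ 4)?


ρ = 58.2/132.51 = 0.4392
P(N ≥ n) = ρ^n = 0.4392^4 = 0.037213

Final: 0.037213


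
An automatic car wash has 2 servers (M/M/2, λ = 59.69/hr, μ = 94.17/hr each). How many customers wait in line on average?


a = λ/μ = 0.6339; ρ = a/2 = 0.3169
P₀ = 0.518687
Lq = P₀·a^c·ρ / (c!·(1−ρ)²) = 0.518687·0.40177·0.3169/(2·0.46659)
= 0.07077

Final: 0.07077


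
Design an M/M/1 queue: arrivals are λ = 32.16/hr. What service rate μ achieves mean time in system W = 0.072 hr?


W = 1/(μ−λ) ⇒ μ − λ = 1/W = 1/0.072 = 13.8889
μ = λ + 1/W = 32.16 + 13.8889 = 46.0489 per hr

Final: 46.0489 /hr


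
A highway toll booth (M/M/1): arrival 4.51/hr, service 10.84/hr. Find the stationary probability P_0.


ρ = 4.51/10.84 = 0.4161
P_n = (1−ρ)·ρ^n = (1 − 0.4161)·0.4161^0 = 0.5839·1.000000 = 0.583948

Final: 0.583948


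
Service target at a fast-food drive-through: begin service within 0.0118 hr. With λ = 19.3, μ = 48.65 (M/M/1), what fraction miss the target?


ρ = 19.3/48.65 = 0.3967
P(Wq > t) = ρ·e^{−(μ−λ)t} = 0.3967·e^{−0.3463}
= 0.3967·0.707279 = 0.280586

Final: 0.280586


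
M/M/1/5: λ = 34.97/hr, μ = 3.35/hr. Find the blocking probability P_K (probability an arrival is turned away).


ρ = λ/μ = 34.97/3.35 = 10.4388
P_K = (1−ρ)ρ^K/(1−ρ^(K+1)) = (-9.4388·123952.167747)/(1 − 1293912.628688)
= -1169960.460942/-1293911.628688 = 0.904204

Final: 0.904204


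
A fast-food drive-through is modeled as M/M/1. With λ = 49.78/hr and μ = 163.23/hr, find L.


ρ = λ/μ = 49.78/163.23 = 0.3050
L = ρ/(1−ρ) = 0.3050/(1 − 0.3050) = 0.3050/0.6950 = 0.4388

Final: 0.4388


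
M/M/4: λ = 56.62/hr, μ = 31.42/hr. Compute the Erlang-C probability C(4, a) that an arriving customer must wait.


a = λ/μ = 1.8020; ρ = a/4 = 0.4505
P₀ = 0.161274 (from M/M/c formula)
C(c,a) = [a^c/(c!(1−ρ))]·P₀ = [10.54520/(24·0.5495)]·0.161274
= 0.79962·0.161274 = 0.128958

Final: 0.128958


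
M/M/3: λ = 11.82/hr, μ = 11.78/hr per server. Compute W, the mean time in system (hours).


a = 1.0034; ρ = 0.3345; P₀ = 0.362347
Lq = P₀·a^c·ρ/(c!(1−ρ)²) = 0.04607
Wq = Lq/λ = 0.04607/11.82 = 0.003897 hr
W = Wq + 1/μ = 0.003897 + 0.08489 = 0.08879 hr

Final: 0.08879 hr


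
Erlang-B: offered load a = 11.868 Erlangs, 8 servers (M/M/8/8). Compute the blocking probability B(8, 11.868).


B(c,a) = (a^c/c!) / Σ_{k=0}^{c} a^k/k!
a^8/8! = 9761.122828
Σ terms (k=0..8): 1.00000 + 11.86800 + 70.42471 + 278.60016 + 826.60668 + 1962.03361 + 3880.90248 + 6579.79294 + 9761.12283 = 23372.351403
B = 9761.122828/23372.351403 = 0.417635

Final: 0.417635


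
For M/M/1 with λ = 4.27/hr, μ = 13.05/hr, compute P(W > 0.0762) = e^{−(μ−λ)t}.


W ~ Exponential(μ−λ) for M/M/1.
μ − λ = 13.05 − 4.27 = 8.7800
P(W > t) = e^{−(μ−λ)t} = e^{−0.6690} = 0.512202

Final: 0.512202


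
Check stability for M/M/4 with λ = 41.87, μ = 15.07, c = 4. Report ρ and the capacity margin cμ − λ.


Total capacity cμ = 4·15.07 = 60.28/hr
ρ = λ/(cμ) = 41.87/60.28 = 0.6946
Stable ⇔ ρ < 1: YES
Spare capacity = cμ − λ = 60.28 − 41.87 = 18.41/hr

Final: ρ = 0.6946; stable; margin = 18.41/hr


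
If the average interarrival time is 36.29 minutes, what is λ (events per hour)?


λ = 1/(interarrival time) in consistent units.
1 hour = 60 min, so λ = 60/36.29 = 1.6533 per hour

Final: 1.6533 /hr


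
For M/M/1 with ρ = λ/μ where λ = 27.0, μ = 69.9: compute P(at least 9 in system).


ρ = 27.0/69.9 = 0.3863
P(N ≥ n) = ρ^n = 0.3863^9 = 0.0001914

Final: 0.0001914


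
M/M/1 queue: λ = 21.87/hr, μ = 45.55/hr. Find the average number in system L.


ρ = λ/μ = 21.87/45.55 = 0.4801
L = ρ/(1−ρ) = 0.4801/(1 − 0.4801) = 0.4801/0.5199 = 0.9236

Final: 0.9236


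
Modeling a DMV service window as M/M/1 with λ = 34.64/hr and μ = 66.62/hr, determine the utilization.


ρ = λ/μ = 34.64/66.62 = 0.5200

Final: 0.5200


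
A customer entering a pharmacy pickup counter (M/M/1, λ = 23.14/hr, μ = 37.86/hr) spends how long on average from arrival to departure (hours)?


W = 1/(μ−λ) = 1/(37.86 − 23.14) = 1/14.72 = 0.06793 hr

Final: 0.06793 hr


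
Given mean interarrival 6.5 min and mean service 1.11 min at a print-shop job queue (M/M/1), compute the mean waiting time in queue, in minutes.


λ = 60/6.5 = 9.2308 /hr
μ = 60/1.11 = 54.0541 /hr
ρ = λ/μ = 9.2308/54.0541 = 0.1708
Wq = ρ/(μ−λ) = 0.1708/(54.0541−9.2308) = 0.003810 hr
In minutes: 0.003810·60 = 0.2286 min

Final: 0.2286 min


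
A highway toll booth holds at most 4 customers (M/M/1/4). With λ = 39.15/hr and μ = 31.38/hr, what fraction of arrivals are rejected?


ρ = λ/μ = 39.15/31.38 = 1.2476
P_K = (1−ρ)ρ^K/(1−ρ^(K+1)) = (-0.2476·2.422787)/(1 − 3.022694)
= -0.599906/-2.022694 = 0.296588

Final: 0.296588


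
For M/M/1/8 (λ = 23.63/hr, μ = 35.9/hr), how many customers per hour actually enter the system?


ρ = 0.6582; P_K = (1−ρ)ρ^8/(1−ρ^9) = 0.012328
λ_eff = λ(1 − P_K) = 23.63·(1 − 0.012328) = 23.63·0.987672 = 23.3387 /hr

Final: 23.3387 /hr


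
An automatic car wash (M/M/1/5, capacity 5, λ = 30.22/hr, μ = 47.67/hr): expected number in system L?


ρ = 30.22/47.67 = 0.6339
L = ρ[1 − (K+1)ρ^K + Kρ^(K+1)] / [(1−ρ)(1−ρ^(K+1))]
Numerator: 0.6339·(1 − 6·0.102387 + 5·0.064908) = 0.450234
Denominator: (0.3661)·(0.935092) = 0.342298
L = 0.450234/0.342298 = 1.3153

Final: 1.3153


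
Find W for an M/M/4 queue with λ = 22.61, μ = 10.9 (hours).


a = 2.0743; ρ = 0.5186; P₀ = 0.120256
Lq = P₀·a^c·ρ/(c!(1−ρ)²) = 0.20756
Wq = Lq/λ = 0.20756/22.61 = 0.009180 hr
W = Wq + 1/μ = 0.009180 + 0.09174 = 0.10092 hr

Final: 0.10092 hr


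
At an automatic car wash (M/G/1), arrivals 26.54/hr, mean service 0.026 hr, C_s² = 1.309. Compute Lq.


ρ = λ·E[S] = 26.54·0.026 = 0.6900
Lq = ρ²(1+C_s²)/(2(1−ρ)) = 0.4762·(1+1.309)/(2·0.3100)
= 0.4762·2.3090/0.6199 = 1.77352

Final: 1.77352


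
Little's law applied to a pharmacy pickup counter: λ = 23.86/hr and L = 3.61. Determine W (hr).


W = L/λ = 3.61/23.86 = 0.1513 hr

Final: 0.1513 hr


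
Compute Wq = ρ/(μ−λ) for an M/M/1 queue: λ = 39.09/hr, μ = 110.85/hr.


ρ = 39.09/110.85 = 0.3526
Wq = ρ/(μ−λ) = 0.3526/(110.85 − 39.09) = 0.3526/71.76 = 0.004914 hr

Final: 0.004914 hr


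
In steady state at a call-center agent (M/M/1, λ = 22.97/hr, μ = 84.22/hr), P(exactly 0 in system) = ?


ρ = 22.97/84.22 = 0.2727
P_n = (1−ρ)·ρ^n = (1 − 0.2727)·0.2727^0 = 0.7273·1.000000 = 0.727262

Final: 0.727262


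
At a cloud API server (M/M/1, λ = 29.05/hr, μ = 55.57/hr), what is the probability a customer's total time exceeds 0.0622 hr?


W ~ Exponential(μ−λ) for M/M/1.
μ − λ = 55.57 − 29.05 = 26.5200
P(W > t) = e^{−(μ−λ)t} = e^{−1.6495} = 0.192138

Final: 0.192138


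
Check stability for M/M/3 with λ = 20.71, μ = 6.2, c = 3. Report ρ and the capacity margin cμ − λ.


Total capacity cμ = 3·6.2 = 18.60/hr
ρ = λ/(cμ) = 20.71/18.60 = 1.1134
Stable ⇔ ρ < 1: NO
Spare capacity = cμ − λ = 18.60 − 20.71 = -2.11/hr

Final: ρ = 1.1134; unstable; margin = -2.11/hr


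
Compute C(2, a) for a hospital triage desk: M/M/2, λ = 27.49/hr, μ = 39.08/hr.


a = λ/μ = 0.7034; ρ = a/2 = 0.3517
P₀ = 0.479602 (from M/M/c formula)
C(c,a) = [a^c/(c!(1−ρ))]·P₀ = [0.49481/(2·0.6483)]·0.479602
= 0.38163·0.479602 = 0.183031

Final: 0.183031


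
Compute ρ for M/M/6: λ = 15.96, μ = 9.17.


ρ = λ/(cμ) = 15.96/(6·9.17) = 15.96/55.02 = 0.2901

Final: 0.2901


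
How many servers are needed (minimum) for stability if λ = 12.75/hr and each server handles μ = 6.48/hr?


Stability requires cμ > λ ⇔ c > λ/μ.
λ/μ = 12.75/6.48 = 1.9676
Minimum integer c = ⌊1.9676⌋ + 1 = 2
Check: 2·6.48 = 12.96 > 12.75, while 1·6.48 = 6.48 ≤ 12.75

Final: 2 servers


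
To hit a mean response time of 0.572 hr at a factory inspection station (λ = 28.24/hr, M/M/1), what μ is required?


W = 1/(μ−λ) ⇒ μ − λ = 1/W = 1/0.572 = 1.7483
μ = λ + 1/W = 28.24 + 1.7483 = 29.9883 per hr

Final: 29.9883 /hr


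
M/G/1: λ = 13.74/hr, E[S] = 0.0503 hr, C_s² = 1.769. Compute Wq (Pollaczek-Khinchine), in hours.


ρ = λ·E[S] = 13.74·0.0503 = 0.6911
E[S²] = E[S]²(1+C_s²) = 0.0503²·(1+1.769) = 0.007006
Wq = λ·E[S²]/(2(1−ρ)) = 13.74·0.007006/(2·0.3089) = 0.15582 hr

Final: 0.15582 hr


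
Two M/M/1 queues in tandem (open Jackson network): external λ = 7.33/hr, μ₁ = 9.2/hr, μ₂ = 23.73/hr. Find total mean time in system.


Each node sees arrival rate λ = 7.33/hr (tandem ⇒ throughput preserved).
W₁ = 1/(μ₁−λ) = 1/(9.2−7.33) = 0.53476 hr
W₂ = 1/(μ₂−λ) = 1/(23.73−7.33) = 0.06098 hr
W_total = W₁ + W₂ = 0.53476 + 0.06098 = 0.59573 hr

Final: 0.59573 hr


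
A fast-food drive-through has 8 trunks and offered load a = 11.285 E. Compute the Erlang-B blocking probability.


B(c,a) = (a^c/c!) / Σ_{k=0}^{c} a^k/k!
a^8/8! = 6523.669996
Σ terms (k=0..8): 1.00000 + 11.28500 + 63.67561 + 239.52643 + 675.76394 + 1525.19921 + 2868.64551 + 4624.66637 + 6523.67000 = 16533.432062
B = 6523.669996/16533.432062 = 0.394574

Final: 0.394574


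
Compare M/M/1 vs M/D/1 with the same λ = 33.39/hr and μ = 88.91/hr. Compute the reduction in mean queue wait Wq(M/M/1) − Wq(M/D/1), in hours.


ρ = 33.39/88.91 = 0.3755
Wq(M/M/1) = ρ/(μ−λ) = 0.3755/55.52 = 0.006764 hr
Wq(M/D/1) = ρ/(2(μ−λ)) = 0.003382 hr
Savings = 0.006764 − 0.003382 = 0.003382 hr

Final: 0.003382 hr


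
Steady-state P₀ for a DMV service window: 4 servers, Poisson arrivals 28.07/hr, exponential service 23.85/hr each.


a = λ/μ = 28.07/23.85 = 1.1769; ρ = a/c = 0.2942
Σ_{k=0}^{3} a^k/k! (terms k=0..3) = 1.00000 + 1.17694 + 0.69259 + 0.27171 = 3.14125
Tail: a^4/(4!(1−ρ)) = 1.91874/(24·0.7058) = 0.11328
P₀ = 1/(3.14125 + 0.11328) = 1/3.25452 = 0.307265

Final: 0.307265


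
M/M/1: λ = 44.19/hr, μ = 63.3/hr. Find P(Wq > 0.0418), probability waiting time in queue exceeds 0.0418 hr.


ρ = 44.19/63.3 = 0.6981
P(Wq > t) = ρ·e^{−(μ−λ)t} = 0.6981·e^{−0.7988}
= 0.6981·0.449869 = 0.314056

Final: 0.314056


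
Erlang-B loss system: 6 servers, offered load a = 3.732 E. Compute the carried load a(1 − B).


B(6,3.732) = 0.098163 (Erlang-B)
Carried load = a(1 − B) = 3.732·(1 − 0.098163) = 3.732·0.901837 = 3.3657 E

Final: 3.3657 Erlangs


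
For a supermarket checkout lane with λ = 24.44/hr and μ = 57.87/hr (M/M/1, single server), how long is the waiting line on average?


ρ = 24.44/57.87 = 0.4223
Lq = ρ²/(1−ρ) = 0.1784/0.5777 = 0.3088

Final: 0.3088


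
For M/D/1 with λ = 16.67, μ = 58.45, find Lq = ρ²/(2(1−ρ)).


ρ = 16.67/58.45 = 0.2852
M/D/1: Lq = ρ²/(2(1−ρ)) = 0.08134/(2·0.7148) = 0.05690

Final: 0.05690


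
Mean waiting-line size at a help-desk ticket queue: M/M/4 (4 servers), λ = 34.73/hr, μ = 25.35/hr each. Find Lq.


a = λ/μ = 1.3700; ρ = a/4 = 0.3425
P₀ = 0.252504
Lq = P₀·a^c·ρ / (c!·(1−ρ)²) = 0.252504·3.52296·0.3425/(24·0.43230)
= 0.02937

Final: 0.02937


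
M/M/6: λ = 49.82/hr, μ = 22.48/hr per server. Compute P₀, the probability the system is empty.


a = λ/μ = 49.82/22.48 = 2.2162; ρ = a/c = 0.3694
Σ_{k=0}^{5} a^k/k! (terms k=0..5) = 1.00000 + 2.21619 + 2.45575 + 1.81414 + 1.00512 + 0.44551 = 8.93672
Tail: a^6/(6!(1−ρ)) = 118.47985/(720·0.6306) = 0.26094
P₀ = 1/(8.93672 + 0.26094) = 1/9.19765 = 0.108723

Final: 0.108723


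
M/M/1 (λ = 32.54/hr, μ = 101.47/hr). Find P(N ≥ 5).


ρ = 32.54/101.47 = 0.3207
P(N ≥ n) = ρ^n = 0.3207^5 = 0.003392

Final: 0.003392


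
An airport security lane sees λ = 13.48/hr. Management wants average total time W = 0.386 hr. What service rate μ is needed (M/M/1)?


W = 1/(μ−λ) ⇒ μ − λ = 1/W = 1/0.386 = 2.5907
μ = λ + 1/W = 13.48 + 2.5907 = 16.0707 per hr

Final: 16.0707 /hr


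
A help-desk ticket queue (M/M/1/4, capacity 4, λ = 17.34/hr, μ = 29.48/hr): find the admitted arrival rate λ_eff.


ρ = 0.5882; P_K = (1−ρ)ρ^4/(1−ρ^5) = 0.053025
λ_eff = λ(1 − P_K) = 17.34·(1 − 0.053025) = 17.34·0.946975 = 16.4205 /hr

Final: 16.4205 /hr


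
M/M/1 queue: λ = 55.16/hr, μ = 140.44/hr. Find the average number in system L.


ρ = λ/μ = 55.16/140.44 = 0.3928
L = ρ/(1−ρ) = 0.3928/(1 − 0.3928) = 0.3928/0.6072 = 0.6468

Final: 0.6468


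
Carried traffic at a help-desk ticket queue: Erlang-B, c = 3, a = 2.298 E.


B(3,2.298) = 0.254059 (Erlang-B)
Carried load = a(1 − B) = 2.298·(1 − 0.254059) = 2.298·0.745941 = 1.7142 E

Final: 1.7142 Erlangs


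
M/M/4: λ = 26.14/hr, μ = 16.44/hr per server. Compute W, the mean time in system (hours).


a = 1.5900; ρ = 0.3975; P₀ = 0.201364
Lq = P₀·a^c·ρ/(c!(1−ρ)²) = 0.05873
Wq = Lq/λ = 0.05873/26.14 = 0.002247 hr
W = Wq + 1/μ = 0.002247 + 0.06083 = 0.06307 hr

Final: 0.06307 hr


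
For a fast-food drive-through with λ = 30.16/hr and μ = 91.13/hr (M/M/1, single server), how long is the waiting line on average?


ρ = 30.16/91.13 = 0.3310
Lq = ρ²/(1−ρ) = 0.1095/0.6690 = 0.1637

Final: 0.1637


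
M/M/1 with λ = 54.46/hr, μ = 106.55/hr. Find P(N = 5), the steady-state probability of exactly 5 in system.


ρ = 54.46/106.55 = 0.5111
P_n = (1−ρ)·ρ^n = (1 − 0.5111)·0.5111^5 = 0.4889·0.034884 = 0.017054

Final: 0.017054


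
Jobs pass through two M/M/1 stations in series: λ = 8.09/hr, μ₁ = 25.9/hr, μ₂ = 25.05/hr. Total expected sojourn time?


Each node sees arrival rate λ = 8.09/hr (tandem ⇒ throughput preserved).
W₁ = 1/(μ₁−λ) = 1/(25.9−8.09) = 0.05615 hr
W₂ = 1/(μ₂−λ) = 1/(25.05−8.09) = 0.05896 hr
W_total = W₁ + W₂ = 0.05615 + 0.05896 = 0.11511 hr

Final: 0.11511 hr


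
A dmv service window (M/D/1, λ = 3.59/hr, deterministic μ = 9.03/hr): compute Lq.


ρ = 3.59/9.03 = 0.3976
M/D/1: Lq = ρ²/(2(1−ρ)) = 0.1581/(2·0.6024) = 0.13118

Final: 0.13118


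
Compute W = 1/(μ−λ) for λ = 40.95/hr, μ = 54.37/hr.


W = 1/(μ−λ) = 1/(54.37 − 40.95) = 1/13.42 = 0.07452 hr

Final: 0.07452 hr


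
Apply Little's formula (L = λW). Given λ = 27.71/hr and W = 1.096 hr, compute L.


L = λW = 27.71·1.096 = 30.3702

Final: 30.3702


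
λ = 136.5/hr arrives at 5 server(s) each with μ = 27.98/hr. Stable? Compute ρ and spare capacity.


Total capacity cμ = 5·27.98 = 139.90/hr
ρ = λ/(cμ) = 136.5/139.90 = 0.9757
Stable ⇔ ρ < 1: YES
Spare capacity = cμ − λ = 139.90 − 136.5 = 3.40/hr

Final: ρ = 0.9757; stable; margin = 3.40/hr


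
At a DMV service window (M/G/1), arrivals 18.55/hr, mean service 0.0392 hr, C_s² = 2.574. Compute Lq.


ρ = λ·E[S] = 18.55·0.0392 = 0.7272
Lq = ρ²(1+C_s²)/(2(1−ρ)) = 0.5288·(1+2.574)/(2·0.2728)
= 0.5288·3.5740/0.5457 = 3.46319

Final: 3.46319


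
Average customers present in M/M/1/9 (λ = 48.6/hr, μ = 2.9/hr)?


ρ = 48.6/2.9 = 16.7586
L = ρ[1 − (K+1)ρ^K + Kρ^(K+1)] / [(1−ρ)(1−ρ^(K+1))]
Numerator: 16.7586·(1 − 10·104266415204.622696 + 9·1747361303084.366699) = 246076674544725.562500
Denominator: (-15.7586)·(-1747361303083.366699) = 27536003983072.367188
L = 246076674544725.562500/27536003983072.367188 = 8.9365

Final: 8.9365


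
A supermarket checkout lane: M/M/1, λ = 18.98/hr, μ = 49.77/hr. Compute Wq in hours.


ρ = 18.98/49.77 = 0.3814
Wq = ρ/(μ−λ) = 0.3814/(49.77 − 18.98) = 0.3814/30.79 = 0.01239 hr

Final: 0.01239 hr


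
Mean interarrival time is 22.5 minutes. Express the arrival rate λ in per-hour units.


λ = 1/(interarrival time) in consistent units.
1 hour = 60 min, so λ = 60/22.5 = 2.6667 per hour

Final: 2.6667 /hr


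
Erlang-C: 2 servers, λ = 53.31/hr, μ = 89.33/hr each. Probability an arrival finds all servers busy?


a = λ/μ = 0.5968; ρ = a/2 = 0.2984
P₀ = 0.540372 (from M/M/c formula)
C(c,a) = [a^c/(c!(1−ρ))]·P₀ = [0.35614/(2·0.7016)]·0.540372
= 0.25380·0.540372 = 0.137148

Final: 0.137148


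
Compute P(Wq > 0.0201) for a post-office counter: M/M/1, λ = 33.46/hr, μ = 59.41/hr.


ρ = 33.46/59.41 = 0.5632
P(Wq > t) = ρ·e^{−(μ−λ)t} = 0.5632·e^{−0.5216}
= 0.5632·0.593573 = 0.334303

Final: 0.334303


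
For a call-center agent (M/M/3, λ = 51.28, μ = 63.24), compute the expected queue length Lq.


a = λ/μ = 0.8109; ρ = a/3 = 0.2703
P₀ = 0.442200
Lq = P₀·a^c·ρ / (c!·(1−ρ)²) = 0.442200·0.53317·0.2703/(6·0.53247)
= 0.01995

Final: 0.01995


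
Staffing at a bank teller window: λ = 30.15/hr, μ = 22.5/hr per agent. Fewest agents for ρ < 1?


Stability requires cμ > λ ⇔ c > λ/μ.
λ/μ = 30.15/22.5 = 1.3400
Minimum integer c = ⌊1.3400⌋ + 1 = 2
Check: 2·22.5 = 45.00 > 30.15, while 1·22.5 = 22.50 ≤ 30.15

Final: 2 servers


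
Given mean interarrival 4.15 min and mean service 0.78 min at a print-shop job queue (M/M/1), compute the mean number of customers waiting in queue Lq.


λ = 60/4.15 = 14.4578 /hr
μ = 60/0.78 = 76.9231 /hr
ρ = λ/μ = 14.4578/76.9231 = 0.1880
Lq = ρ²/(1−ρ) = 0.03533/0.8120 = 0.04350

Final: 0.04350


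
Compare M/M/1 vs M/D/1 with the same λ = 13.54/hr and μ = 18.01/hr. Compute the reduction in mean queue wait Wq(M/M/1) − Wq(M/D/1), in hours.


ρ = 13.54/18.01 = 0.7518
Wq(M/M/1) = ρ/(μ−λ) = 0.7518/4.47 = 0.16819 hr
Wq(M/D/1) = ρ/(2(μ−λ)) = 0.08409 hr
Savings = 0.16819 − 0.08409 = 0.08409 hr

Final: 0.08409 hr


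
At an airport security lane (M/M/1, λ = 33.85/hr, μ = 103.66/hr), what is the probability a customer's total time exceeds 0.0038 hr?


W ~ Exponential(μ−λ) for M/M/1.
μ − λ = 103.66 − 33.85 = 69.8100
P(W > t) = e^{−(μ−λ)t} = e^{−0.2653} = 0.766993

Final: 0.766993


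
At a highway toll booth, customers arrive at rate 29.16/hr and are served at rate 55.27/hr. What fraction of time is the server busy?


ρ = λ/μ = 29.16/55.27 = 0.5276

Final: 0.5276


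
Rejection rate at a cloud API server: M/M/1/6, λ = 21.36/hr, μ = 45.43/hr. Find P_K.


ρ = λ/μ = 21.36/45.43 = 0.4702
P_K = (1−ρ)ρ^K/(1−ρ^(K+1)) = (0.5298·0.010803)/(1 − 0.005079)
= 0.005724/0.994921 = 0.005753

Final: 0.005753


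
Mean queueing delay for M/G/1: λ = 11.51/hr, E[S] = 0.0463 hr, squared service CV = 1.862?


ρ = λ·E[S] = 11.51·0.0463 = 0.5329
E[S²] = E[S]²(1+C_s²) = 0.0463²·(1+1.862) = 0.006135
Wq = λ·E[S²]/(2(1−ρ)) = 11.51·0.006135/(2·0.4671) = 0.07559 hr

Final: 0.07559 hr


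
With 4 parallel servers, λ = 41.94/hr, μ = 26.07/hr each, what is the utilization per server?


ρ = λ/(cμ) = 41.94/(4·26.07) = 41.94/104.28 = 0.4022

Final: 0.4022


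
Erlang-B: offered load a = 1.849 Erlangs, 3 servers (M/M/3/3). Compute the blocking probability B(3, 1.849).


B(c,a) = (a^c/c!) / Σ_{k=0}^{c} a^k/k!
a^3/3! = 1.053561
Σ terms (k=0..3): 1.00000 + 1.84900 + 1.70940 + 1.05356 = 5.611961
B = 1.053561/5.611961 = 0.187735

Final: 0.187735


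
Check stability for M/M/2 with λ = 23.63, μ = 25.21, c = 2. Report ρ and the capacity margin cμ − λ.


Total capacity cμ = 2·25.21 = 50.42/hr
ρ = λ/(cμ) = 23.63/50.42 = 0.4687
Stable ⇔ ρ < 1: YES
Spare capacity = cμ − λ = 50.42 − 23.63 = 26.79/hr

Final: ρ = 0.4687; stable; margin = 26.79/hr


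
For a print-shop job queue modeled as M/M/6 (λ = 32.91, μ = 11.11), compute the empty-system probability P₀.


a = λ/μ = 32.91/11.11 = 2.9622; ρ = a/c = 0.4937
Σ_{k=0}^{5} a^k/k! (terms k=0..5) = 1.00000 + 2.96220 + 4.38730 + 4.33202 + 3.20807 + 1.90059 = 17.79018
Tail: a^6/(6!(1−ρ)) = 675.58958/(720·0.5063) = 1.85328
P₀ = 1/(17.79018 + 1.85328) = 1/19.64346 = 0.050908

Final: 0.050908


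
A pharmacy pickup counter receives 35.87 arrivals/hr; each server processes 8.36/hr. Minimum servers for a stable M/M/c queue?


Stability requires cμ > λ ⇔ c > λ/μ.
λ/μ = 35.87/8.36 = 4.2907
Minimum integer c = ⌊4.2907⌋ + 1 = 5
Check: 5·8.36 = 41.80 > 35.87, while 4·8.36 = 33.44 ≤ 35.87

Final: 5 servers


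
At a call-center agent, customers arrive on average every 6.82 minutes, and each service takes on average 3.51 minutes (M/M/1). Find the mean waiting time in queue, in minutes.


λ = 60/6.82 = 8.7977 /hr
μ = 60/3.51 = 17.0940 /hr
ρ = λ/μ = 8.7977/17.0940 = 0.5147
Wq = ρ/(μ−λ) = 0.5147/(17.0940−8.7977) = 0.06203 hr
In minutes: 0.06203·60 = 3.722 min

Final: 3.722 min


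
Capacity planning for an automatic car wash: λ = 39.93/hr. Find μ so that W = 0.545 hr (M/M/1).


W = 1/(μ−λ) ⇒ μ − λ = 1/W = 1/0.545 = 1.8349
μ = λ + 1/W = 39.93 + 1.8349 = 41.7649 per hr

Final: 41.7649 /hr


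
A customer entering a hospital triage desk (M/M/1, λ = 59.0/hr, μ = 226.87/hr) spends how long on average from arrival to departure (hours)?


W = 1/(μ−λ) = 1/(226.87 − 59.0) = 1/167.87 = 0.005957 hr

Final: 0.005957 hr


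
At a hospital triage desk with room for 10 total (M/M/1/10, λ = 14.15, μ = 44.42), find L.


ρ = 14.15/44.42 = 0.3186
L = ρ[1 − (K+1)ρ^K + Kρ^(K+1)] / [(1−ρ)(1−ρ^(K+1))]
Numerator: 0.3186·(1 − 11·0.00001076 + 10·0.000003427) = 0.318523
Denominator: (0.6814)·(0.999997) = 0.681447
L = 0.318523/0.681447 = 0.4674

Final: 0.4674


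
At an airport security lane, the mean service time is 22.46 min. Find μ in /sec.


μ = 1/(service time) in consistent units.
1 second = 0.0166667 min, so μ = 0.0166667/22.46 = 0.0007421 per second

Final: 0.0007421 /sec


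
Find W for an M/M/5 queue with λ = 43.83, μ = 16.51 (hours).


a = 2.6548; ρ = 0.5310; P₀ = 0.067984
Lq = P₀·a^c·ρ/(c!(1−ρ)²) = 0.18029
Wq = Lq/λ = 0.18029/43.83 = 0.004113 hr
W = Wq + 1/μ = 0.004113 + 0.06057 = 0.06468 hr

Final: 0.06468 hr


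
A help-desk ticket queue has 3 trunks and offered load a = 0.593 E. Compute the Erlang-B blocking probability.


B(c,a) = (a^c/c!) / Σ_{k=0}^{c} a^k/k!
a^3/3! = 0.034755
Σ terms (k=0..3): 1.00000 + 0.59300 + 0.17582 + 0.03475 = 1.803579
B = 0.034755/1.803579 = 0.019270

Final: 0.019270


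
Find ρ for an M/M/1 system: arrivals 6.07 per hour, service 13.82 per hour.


ρ = λ/μ = 6.07/13.82 = 0.4392

Final: 0.4392


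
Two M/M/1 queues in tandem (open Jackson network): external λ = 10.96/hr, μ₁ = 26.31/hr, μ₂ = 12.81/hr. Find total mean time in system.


Each node sees arrival rate λ = 10.96/hr (tandem ⇒ throughput preserved).
W₁ = 1/(μ₁−λ) = 1/(26.31−10.96) = 0.06515 hr
W₂ = 1/(μ₂−λ) = 1/(12.81−10.96) = 0.54054 hr
W_total = W₁ + W₂ = 0.06515 + 0.54054 = 0.60569 hr

Final: 0.60569 hr


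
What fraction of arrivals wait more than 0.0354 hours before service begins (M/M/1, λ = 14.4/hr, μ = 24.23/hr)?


ρ = 14.4/24.23 = 0.5943
P(Wq > t) = ρ·e^{−(μ−λ)t} = 0.5943·e^{−0.3480}
= 0.5943·0.706112 = 0.419645

Final: 0.419645


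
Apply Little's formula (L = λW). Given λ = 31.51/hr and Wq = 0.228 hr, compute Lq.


Lq = λWq = 31.51·0.228 = 7.1843

Final: 7.1843


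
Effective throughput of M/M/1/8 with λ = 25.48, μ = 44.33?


ρ = 0.5748; P_K = (1−ρ)ρ^8/(1−ρ^9) = 0.005100
λ_eff = λ(1 − P_K) = 25.48·(1 − 0.005100) = 25.48·0.994900 = 25.3500 /hr

Final: 25.3500 /hr


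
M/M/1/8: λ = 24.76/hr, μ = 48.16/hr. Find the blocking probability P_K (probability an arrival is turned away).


ρ = λ/μ = 24.76/48.16 = 0.5141
P_K = (1−ρ)ρ^K/(1−ρ^(K+1)) = (0.4859·0.004881)/(1 − 0.002509)
= 0.002372/0.997491 = 0.002378

Final: 0.002378


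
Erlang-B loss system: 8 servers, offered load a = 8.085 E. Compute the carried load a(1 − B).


B(8,8.085) = 0.240275 (Erlang-B)
Carried load = a(1 − B) = 8.085·(1 − 0.240275) = 8.085·0.759725 = 6.1424 E

Final: 6.1424 Erlangs


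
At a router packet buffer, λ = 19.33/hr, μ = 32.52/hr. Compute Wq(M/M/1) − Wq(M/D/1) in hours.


ρ = 19.33/32.52 = 0.5944
Wq(M/M/1) = ρ/(μ−λ) = 0.5944/13.19 = 0.04506 hr
Wq(M/D/1) = ρ/(2(μ−λ)) = 0.02253 hr
Savings = 0.04506 − 0.02253 = 0.02253 hr

Final: 0.02253 hr


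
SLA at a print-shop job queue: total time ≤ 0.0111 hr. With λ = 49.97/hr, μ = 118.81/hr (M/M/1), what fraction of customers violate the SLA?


W ~ Exponential(μ−λ) for M/M/1.
μ − λ = 118.81 − 49.97 = 68.8400
P(W > t) = e^{−(μ−λ)t} = e^{−0.7641} = 0.465742

Final: 0.465742


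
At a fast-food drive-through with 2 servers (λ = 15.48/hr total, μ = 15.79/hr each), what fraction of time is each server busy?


ρ = λ/(cμ) = 15.48/(2·15.79) = 15.48/31.58 = 0.4902

Final: 0.4902


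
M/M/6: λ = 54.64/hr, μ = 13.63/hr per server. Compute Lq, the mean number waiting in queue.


a = λ/μ = 4.0088; ρ = a/6 = 0.6681
P₀ = 0.016518
Lq = P₀·a^c·ρ / (c!·(1−ρ)²) = 0.016518·4150.39097·0.6681/(720·0.11014)
= 0.57764

Final: 0.57764


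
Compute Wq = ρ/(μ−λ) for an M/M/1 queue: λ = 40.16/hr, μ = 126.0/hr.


ρ = 40.16/126.0 = 0.3187
Wq = ρ/(μ−λ) = 0.3187/(126.0 − 40.16) = 0.3187/85.84 = 0.003713 hr

Final: 0.003713 hr


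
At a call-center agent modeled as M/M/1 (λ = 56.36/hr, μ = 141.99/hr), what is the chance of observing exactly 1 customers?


ρ = 56.36/141.99 = 0.3969
P_n = (1−ρ)·ρ^n = (1 − 0.3969)·0.3969^1 = 0.6031·0.396929 = 0.239376

Final: 0.239376


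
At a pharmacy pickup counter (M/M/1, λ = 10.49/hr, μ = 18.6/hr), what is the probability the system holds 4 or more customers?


ρ = 10.49/18.6 = 0.5640
P(N ≥ n) = ρ^n = 0.5640^4 = 0.101170

Final: 0.101170


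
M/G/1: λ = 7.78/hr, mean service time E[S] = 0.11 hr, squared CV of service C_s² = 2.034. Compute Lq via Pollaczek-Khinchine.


ρ = λ·E[S] = 7.78·0.11 = 0.8558
Lq = ρ²(1+C_s²)/(2(1−ρ)) = 0.7324·(1+2.034)/(2·0.1442)
= 0.7324·3.0340/0.2884 = 7.70486

Final: 7.70486


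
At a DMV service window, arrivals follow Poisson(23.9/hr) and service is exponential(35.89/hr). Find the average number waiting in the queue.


ρ = 23.9/35.89 = 0.6659
Lq = ρ²/(1−ρ) = 0.4435/0.3341 = 1.3274

Final: 1.3274


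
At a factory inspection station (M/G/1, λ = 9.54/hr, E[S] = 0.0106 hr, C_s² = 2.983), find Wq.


ρ = λ·E[S] = 9.54·0.0106 = 0.1011
E[S²] = E[S]²(1+C_s²) = 0.0106²·(1+2.983) = 0.0004475
Wq = λ·E[S²]/(2(1−ρ)) = 9.54·0.0004475/(2·0.8989) = 0.002375 hr

Final: 0.002375 hr


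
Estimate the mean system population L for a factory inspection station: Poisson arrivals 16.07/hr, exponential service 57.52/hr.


ρ = λ/μ = 16.07/57.52 = 0.2794
L = ρ/(1−ρ) = 0.2794/(1 − 0.2794) = 0.2794/0.7206 = 0.3877

Final: 0.3877


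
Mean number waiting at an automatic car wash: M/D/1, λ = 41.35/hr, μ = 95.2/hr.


ρ = 41.35/95.2 = 0.4343
M/D/1: Lq = ρ²/(2(1−ρ)) = 0.1887/(2·0.5657) = 0.16676

Final: 0.16676


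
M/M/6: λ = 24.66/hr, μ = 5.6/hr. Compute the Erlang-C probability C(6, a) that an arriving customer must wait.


a = λ/μ = 4.4036; ρ = a/6 = 0.7339
P₀ = 0.010324 (from M/M/c formula)
C(c,a) = [a^c/(c!(1−ρ))]·P₀ = [7291.72484/(720·0.2661)]·0.010324
= 38.06269·0.010324 = 0.392963

Final: 0.392963


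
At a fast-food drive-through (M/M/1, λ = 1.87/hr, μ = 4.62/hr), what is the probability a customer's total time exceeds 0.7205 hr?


W ~ Exponential(μ−λ) for M/M/1.
μ − λ = 4.62 − 1.87 = 2.7500
P(W > t) = e^{−(μ−λ)t} = e^{−1.9814} = 0.137880

Final: 0.137880


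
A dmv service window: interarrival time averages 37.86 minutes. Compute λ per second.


λ = 1/(interarrival time) in consistent units.
1 second = 0.0166667 min, so λ = 0.0166667/37.86 = 0.0004402 per second

Final: 0.0004402 /sec


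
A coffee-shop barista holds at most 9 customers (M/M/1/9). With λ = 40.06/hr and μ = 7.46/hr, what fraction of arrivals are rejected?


ρ = λ/μ = 40.06/7.46 = 5.3700
P_K = (1−ρ)ρ^K/(1−ρ^(K+1)) = (-4.3700·3713206.118208)/(1 − 19939817.305015)
= -16226611.186807/-19939816.305015 = 0.813779

Final: 0.813779


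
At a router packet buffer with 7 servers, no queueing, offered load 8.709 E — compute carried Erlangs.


B(7,8.709) = 0.346665 (Erlang-B)
Carried load = a(1 − B) = 8.709·(1 − 0.346665) = 8.709·0.653335 = 5.6899 E

Final: 5.6899 Erlangs


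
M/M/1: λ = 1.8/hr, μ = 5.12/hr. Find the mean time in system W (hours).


W = 1/(μ−λ) = 1/(5.12 − 1.8) = 1/3.32 = 0.3012 hr

Final: 0.3012 hr


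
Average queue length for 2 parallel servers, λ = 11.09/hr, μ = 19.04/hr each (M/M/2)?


a = λ/μ = 0.5825; ρ = a/2 = 0.2912
P₀ = 0.548912
Lq = P₀·a^c·ρ / (c!·(1−ρ)²) = 0.548912·0.33926·0.2912/(2·0.50236)
= 0.05398

Final: 0.05398


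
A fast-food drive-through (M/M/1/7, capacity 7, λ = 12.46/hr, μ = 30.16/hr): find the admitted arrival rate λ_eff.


ρ = 0.4131; P_K = (1−ρ)ρ^7/(1−ρ^8) = 0.001206
λ_eff = λ(1 − P_K) = 12.46·(1 − 0.001206) = 12.46·0.998794 = 12.4450 /hr

Final: 12.4450 /hr


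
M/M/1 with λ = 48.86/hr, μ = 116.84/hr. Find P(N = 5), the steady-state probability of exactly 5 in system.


ρ = 48.86/116.84 = 0.4182
P_n = (1−ρ)·ρ^n = (1 − 0.4182)·0.4182^5 = 0.5818·0.012788 = 0.007440

Final: 0.007440


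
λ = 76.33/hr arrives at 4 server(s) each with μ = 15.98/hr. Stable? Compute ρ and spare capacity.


Total capacity cμ = 4·15.98 = 63.92/hr
ρ = λ/(cμ) = 76.33/63.92 = 1.1941
Stable ⇔ ρ < 1: NO
Spare capacity = cμ − λ = 63.92 − 76.33 = -12.41/hr

Final: ρ = 1.1941; unstable; margin = -12.41/hr


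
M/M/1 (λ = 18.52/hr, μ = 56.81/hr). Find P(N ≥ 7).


ρ = 18.52/56.81 = 0.3260
P(N ≥ n) = ρ^n = 0.3260^7 = 0.0003913

Final: 0.0003913


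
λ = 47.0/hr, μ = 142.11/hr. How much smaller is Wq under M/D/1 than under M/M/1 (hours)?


ρ = 47.0/142.11 = 0.3307
Wq(M/M/1) = ρ/(μ−λ) = 0.3307/95.11 = 0.003477 hr
Wq(M/D/1) = ρ/(2(μ−λ)) = 0.001739 hr
Savings = 0.003477 − 0.001739 = 0.001739 hr

Final: 0.001739 hr


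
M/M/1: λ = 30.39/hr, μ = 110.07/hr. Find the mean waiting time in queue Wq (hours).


ρ = 30.39/110.07 = 0.2761
Wq = ρ/(μ−λ) = 0.2761/(110.07 − 30.39) = 0.2761/79.68 = 0.003465 hr

Final: 0.003465 hr


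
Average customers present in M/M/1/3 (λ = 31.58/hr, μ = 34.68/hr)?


ρ = 31.58/34.68 = 0.9106
L = ρ[1 − (K+1)ρ^K + Kρ^(K+1)] / [(1−ρ)(1−ρ^(K+1))]
Numerator: 0.9106·(1 − 4·0.755091 + 3·0.687594) = 0.038628
Denominator: (0.08939)·(0.312406) = 0.027926
L = 0.038628/0.027926 = 1.3832

Final: 1.3832


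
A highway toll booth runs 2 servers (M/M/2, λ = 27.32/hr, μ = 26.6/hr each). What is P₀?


a = λ/μ = 27.32/26.6 = 1.0271; ρ = a/c = 0.5135
Σ_{k=0}^{1} a^k/k! (terms k=0..1) = 1.00000 + 1.02707 = 2.02707
Tail: a^2/(2!(1−ρ)) = 1.05487/(2·0.4865) = 1.08422
P₀ = 1/(2.02707 + 1.08422) = 1/3.11128 = 0.321411

Final: 0.321411


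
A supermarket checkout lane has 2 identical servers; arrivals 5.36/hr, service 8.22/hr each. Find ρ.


ρ = λ/(cμ) = 5.36/(2·8.22) = 5.36/16.44 = 0.3260

Final: 0.3260


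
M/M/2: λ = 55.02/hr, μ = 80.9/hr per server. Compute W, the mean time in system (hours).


a = 0.6801; ρ = 0.3400; P₀ = 0.492482
Lq = P₀·a^c·ρ/(c!(1−ρ)²) = 0.08893
Wq = Lq/λ = 0.08893/55.02 = 0.001616 hr
W = Wq + 1/μ = 0.001616 + 0.01236 = 0.01398 hr

Final: 0.01398 hr


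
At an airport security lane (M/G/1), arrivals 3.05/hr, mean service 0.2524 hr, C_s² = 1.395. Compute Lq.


ρ = λ·E[S] = 3.05·0.2524 = 0.7698
Lq = ρ²(1+C_s²)/(2(1−ρ)) = 0.5926·(1+1.395)/(2·0.2302)
= 0.5926·2.3950/0.4604 = 3.08309

Final: 3.08309


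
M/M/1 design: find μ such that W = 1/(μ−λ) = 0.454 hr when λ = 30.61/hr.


W = 1/(μ−λ) ⇒ μ − λ = 1/W = 1/0.454 = 2.2026
μ = λ + 1/W = 30.61 + 2.2026 = 32.8126 per hr

Final: 32.8126 /hr


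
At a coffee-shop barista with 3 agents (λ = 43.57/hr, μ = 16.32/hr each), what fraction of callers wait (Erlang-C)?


a = λ/μ = 2.6697; ρ = a/3 = 0.8899
P₀ = 0.027746 (from M/M/c formula)
C(c,a) = [a^c/(c!(1−ρ))]·P₀ = [19.02840/(6·0.1101)]·0.027746
= 28.80737·0.027746 = 0.799298

Final: 0.799298


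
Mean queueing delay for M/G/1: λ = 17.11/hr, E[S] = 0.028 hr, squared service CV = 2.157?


ρ = λ·E[S] = 17.11·0.028 = 0.4791
E[S²] = E[S]²(1+C_s²) = 0.028²·(1+2.157) = 0.002475
Wq = λ·E[S²]/(2(1−ρ)) = 17.11·0.002475/(2·0.5209) = 0.04065 hr

Final: 0.04065 hr


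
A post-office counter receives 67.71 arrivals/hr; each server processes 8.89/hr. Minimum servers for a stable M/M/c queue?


Stability requires cμ > λ ⇔ c > λ/μ.
λ/μ = 67.71/8.89 = 7.6164
Minimum integer c = ⌊7.6164⌋ + 1 = 8
Check: 8·8.89 = 71.12 > 67.71, while 7·8.89 = 62.23 ≤ 67.71

Final: 8 servers


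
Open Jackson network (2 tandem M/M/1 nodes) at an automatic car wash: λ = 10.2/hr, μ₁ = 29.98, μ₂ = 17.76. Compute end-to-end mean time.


Each node sees arrival rate λ = 10.2/hr (tandem ⇒ throughput preserved).
W₁ = 1/(μ₁−λ) = 1/(29.98−10.2) = 0.05056 hr
W₂ = 1/(μ₂−λ) = 1/(17.76−10.2) = 0.13228 hr
W_total = W₁ + W₂ = 0.05056 + 0.13228 = 0.18283 hr

Final: 0.18283 hr


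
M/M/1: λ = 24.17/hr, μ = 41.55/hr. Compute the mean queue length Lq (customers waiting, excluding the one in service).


ρ = 24.17/41.55 = 0.5817
Lq = ρ²/(1−ρ) = 0.3384/0.4183 = 0.8090

Final: 0.8090


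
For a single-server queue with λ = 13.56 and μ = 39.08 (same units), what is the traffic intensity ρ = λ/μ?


ρ = λ/μ = 13.56/39.08 = 0.3470

Final: 0.3470


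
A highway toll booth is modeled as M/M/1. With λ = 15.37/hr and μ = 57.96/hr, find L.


ρ = λ/μ = 15.37/57.96 = 0.2652
L = ρ/(1−ρ) = 0.2652/(1 − 0.2652) = 0.2652/0.7348 = 0.3609

Final: 0.3609


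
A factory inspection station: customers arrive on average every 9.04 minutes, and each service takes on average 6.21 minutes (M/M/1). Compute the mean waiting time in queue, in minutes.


λ = 60/9.04 = 6.6372 /hr
μ = 60/6.21 = 9.6618 /hr
ρ = λ/μ = 6.6372/9.6618 = 0.6869
Wq = ρ/(μ−λ) = 0.6869/(9.6618−6.6372) = 0.22711 hr
In minutes: 0.22711·60 = 13.627 min

Final: 13.627 min


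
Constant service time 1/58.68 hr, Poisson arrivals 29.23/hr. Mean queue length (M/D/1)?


ρ = 29.23/58.68 = 0.4981
M/D/1: Lq = ρ²/(2(1−ρ)) = 0.2481/(2·0.5019) = 0.24720

Final: 0.24720


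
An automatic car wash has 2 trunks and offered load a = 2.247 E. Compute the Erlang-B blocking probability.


B(c,a) = (a^c/c!) / Σ_{k=0}^{c} a^k/k!
a^2/2! = 2.524504
Σ terms (k=0..2): 1.00000 + 2.24700 + 2.52450 = 5.771504
B = 2.524504/5.771504 = 0.437408

Final: 0.437408


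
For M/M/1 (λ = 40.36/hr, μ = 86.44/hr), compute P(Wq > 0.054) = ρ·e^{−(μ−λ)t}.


ρ = 40.36/86.44 = 0.4669
P(Wq > t) = ρ·e^{−(μ−λ)t} = 0.4669·e^{−2.4883}
= 0.4669·0.083049 = 0.038777

Final: 0.038777


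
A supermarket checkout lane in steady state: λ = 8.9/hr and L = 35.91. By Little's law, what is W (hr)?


W = L/λ = 35.91/8.9 = 4.0348 hr

Final: 4.0348 hr


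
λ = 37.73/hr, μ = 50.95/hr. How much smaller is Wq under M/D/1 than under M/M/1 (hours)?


ρ = 37.73/50.95 = 0.7405
Wq(M/M/1) = ρ/(μ−λ) = 0.7405/13.22 = 0.05602 hr
Wq(M/D/1) = ρ/(2(μ−λ)) = 0.02801 hr
Savings = 0.05602 − 0.02801 = 0.02801 hr

Final: 0.02801 hr


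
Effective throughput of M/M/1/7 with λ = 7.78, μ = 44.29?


ρ = 0.1757; P_K = (1−ρ)ρ^7/(1−ρ^8) = 0.000004254
λ_eff = λ(1 − P_K) = 7.78·(1 − 0.000004254) = 7.78·0.999996 = 7.7800 /hr

Final: 7.7800 /hr
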